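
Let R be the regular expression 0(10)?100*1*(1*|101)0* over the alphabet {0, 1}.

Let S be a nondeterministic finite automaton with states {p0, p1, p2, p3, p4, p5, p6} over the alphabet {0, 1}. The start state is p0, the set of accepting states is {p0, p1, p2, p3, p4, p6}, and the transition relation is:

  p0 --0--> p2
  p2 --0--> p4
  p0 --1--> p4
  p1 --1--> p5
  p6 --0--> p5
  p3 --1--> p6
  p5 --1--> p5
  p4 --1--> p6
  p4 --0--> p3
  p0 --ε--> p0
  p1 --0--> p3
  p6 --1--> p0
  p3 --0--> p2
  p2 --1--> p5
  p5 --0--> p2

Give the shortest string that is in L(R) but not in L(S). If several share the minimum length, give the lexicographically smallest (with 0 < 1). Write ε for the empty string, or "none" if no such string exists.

0101

The string 0101 is accepted by R but not by S.
No shorter string lies in the difference, and 0101 is the lexicographically first length-4 string in L(R) \ L(S).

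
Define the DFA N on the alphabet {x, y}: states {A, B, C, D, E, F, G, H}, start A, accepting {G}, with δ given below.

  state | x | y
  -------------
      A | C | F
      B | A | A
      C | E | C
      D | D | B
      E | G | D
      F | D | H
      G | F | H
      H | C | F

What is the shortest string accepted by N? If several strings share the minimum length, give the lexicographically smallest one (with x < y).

xxx

A breadth-first search from A reaches an accepting state first via the path A → C → E → G on input xxx.
No string of length < 3 is accepted (BFS exhausts all shorter strings without reaching an accepting state), and xxx is the lexicographically least accepting string of length 3.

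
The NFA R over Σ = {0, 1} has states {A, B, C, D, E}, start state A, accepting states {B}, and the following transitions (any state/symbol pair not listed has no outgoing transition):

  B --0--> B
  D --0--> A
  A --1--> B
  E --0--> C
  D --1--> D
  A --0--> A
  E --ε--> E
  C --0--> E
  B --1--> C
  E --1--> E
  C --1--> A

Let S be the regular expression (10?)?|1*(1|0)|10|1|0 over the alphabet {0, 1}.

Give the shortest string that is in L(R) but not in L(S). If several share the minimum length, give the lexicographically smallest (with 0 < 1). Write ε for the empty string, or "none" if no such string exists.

01

The string 01 is accepted by R but not by S.
No shorter string lies in the difference, and 01 is the lexicographically first length-2 string in L(R) \ L(S).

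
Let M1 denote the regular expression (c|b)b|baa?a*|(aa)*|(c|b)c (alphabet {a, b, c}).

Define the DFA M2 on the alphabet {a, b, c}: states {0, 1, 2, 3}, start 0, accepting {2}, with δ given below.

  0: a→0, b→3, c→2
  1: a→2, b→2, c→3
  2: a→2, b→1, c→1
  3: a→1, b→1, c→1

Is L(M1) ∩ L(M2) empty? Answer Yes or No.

The string baa is accepted by both M1 and M2.
Hence L(M1) ∩ L(M2) ≠ ∅.

No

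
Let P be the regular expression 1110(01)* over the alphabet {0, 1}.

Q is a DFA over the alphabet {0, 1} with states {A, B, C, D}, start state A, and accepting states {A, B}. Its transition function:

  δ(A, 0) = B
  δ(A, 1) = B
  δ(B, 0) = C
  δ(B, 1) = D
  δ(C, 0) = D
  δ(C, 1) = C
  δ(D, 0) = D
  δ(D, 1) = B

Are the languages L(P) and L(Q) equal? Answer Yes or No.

No

The string 1110 is accepted by P but rejected by Q.
So L(P) ≠ L(Q).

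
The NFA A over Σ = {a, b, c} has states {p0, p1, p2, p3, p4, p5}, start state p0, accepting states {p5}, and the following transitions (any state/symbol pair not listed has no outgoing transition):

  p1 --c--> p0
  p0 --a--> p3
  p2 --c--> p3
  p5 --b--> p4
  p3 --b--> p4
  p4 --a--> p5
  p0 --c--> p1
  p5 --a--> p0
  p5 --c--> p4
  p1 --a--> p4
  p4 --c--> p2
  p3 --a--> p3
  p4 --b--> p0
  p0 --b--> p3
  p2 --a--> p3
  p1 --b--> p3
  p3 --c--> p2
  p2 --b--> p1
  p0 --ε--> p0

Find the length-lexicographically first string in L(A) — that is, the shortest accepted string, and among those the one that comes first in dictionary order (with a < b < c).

aba

A breadth-first search from p0 reaches an accepting state first via the path p0 → p3 → p4 → p5 on input aba.
No string of length < 3 is accepted (BFS exhausts all shorter strings without reaching an accepting state), and aba is the lexicographically least accepting string of length 3.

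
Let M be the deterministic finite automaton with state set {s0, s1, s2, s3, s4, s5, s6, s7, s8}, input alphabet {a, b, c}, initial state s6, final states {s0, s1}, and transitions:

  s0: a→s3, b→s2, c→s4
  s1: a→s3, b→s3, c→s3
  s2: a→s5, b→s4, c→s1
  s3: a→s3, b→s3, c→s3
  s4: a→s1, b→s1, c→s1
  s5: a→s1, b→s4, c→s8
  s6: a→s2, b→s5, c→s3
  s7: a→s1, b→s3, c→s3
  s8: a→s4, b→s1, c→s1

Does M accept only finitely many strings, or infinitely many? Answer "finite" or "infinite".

The useful states (reachable from s6 and able to reach an accepting state) are {s1, s2, s4, s5, s6, s8}.
Restricted to these states the transition graph has no cycle, so every accepting path has bounded length and L is finite.

finite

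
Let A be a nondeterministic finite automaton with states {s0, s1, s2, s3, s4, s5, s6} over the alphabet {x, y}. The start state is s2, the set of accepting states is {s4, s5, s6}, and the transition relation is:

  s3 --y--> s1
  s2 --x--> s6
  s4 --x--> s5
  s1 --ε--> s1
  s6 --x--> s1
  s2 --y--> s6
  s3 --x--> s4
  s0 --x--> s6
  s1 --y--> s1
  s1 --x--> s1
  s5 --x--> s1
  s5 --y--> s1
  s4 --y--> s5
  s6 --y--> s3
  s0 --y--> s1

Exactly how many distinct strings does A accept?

The useful subgraph on states {s2, s3, s4, s5, s6} is acyclic, so L(A) is finite; the longest accepting path visits 5 useful states, giving maximum string length 4.
Counting accepting paths from s2 by length: 2 of length 1, 2 of length 3, 4 of length 4. Total 8.

8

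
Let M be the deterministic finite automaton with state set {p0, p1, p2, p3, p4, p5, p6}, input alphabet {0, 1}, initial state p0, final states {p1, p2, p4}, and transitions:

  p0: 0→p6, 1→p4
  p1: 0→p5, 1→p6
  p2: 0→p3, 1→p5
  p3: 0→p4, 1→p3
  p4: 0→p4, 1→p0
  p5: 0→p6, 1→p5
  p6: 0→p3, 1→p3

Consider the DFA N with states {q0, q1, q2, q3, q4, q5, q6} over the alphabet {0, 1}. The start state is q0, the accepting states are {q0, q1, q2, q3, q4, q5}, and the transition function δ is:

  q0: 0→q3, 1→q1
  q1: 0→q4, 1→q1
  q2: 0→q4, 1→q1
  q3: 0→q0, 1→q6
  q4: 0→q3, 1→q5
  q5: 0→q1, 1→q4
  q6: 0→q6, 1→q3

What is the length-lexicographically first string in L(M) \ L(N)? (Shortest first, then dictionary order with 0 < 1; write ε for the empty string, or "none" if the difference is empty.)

010

The string 010 is accepted by M but not by N.
No shorter string lies in the difference, and 010 is the lexicographically first length-3 string in L(M) \ L(N).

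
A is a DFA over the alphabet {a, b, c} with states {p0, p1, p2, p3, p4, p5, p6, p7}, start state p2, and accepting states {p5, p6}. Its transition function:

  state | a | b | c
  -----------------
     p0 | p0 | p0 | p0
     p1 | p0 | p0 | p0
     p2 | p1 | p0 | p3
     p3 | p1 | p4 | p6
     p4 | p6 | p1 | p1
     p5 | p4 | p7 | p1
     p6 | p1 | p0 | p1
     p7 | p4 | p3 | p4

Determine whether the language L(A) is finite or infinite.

finite

The useful states (reachable from p2 and able to reach an accepting state) are {p2, p3, p4, p6}.
Restricted to these states the transition graph has no cycle, so every accepting path has bounded length and L is finite.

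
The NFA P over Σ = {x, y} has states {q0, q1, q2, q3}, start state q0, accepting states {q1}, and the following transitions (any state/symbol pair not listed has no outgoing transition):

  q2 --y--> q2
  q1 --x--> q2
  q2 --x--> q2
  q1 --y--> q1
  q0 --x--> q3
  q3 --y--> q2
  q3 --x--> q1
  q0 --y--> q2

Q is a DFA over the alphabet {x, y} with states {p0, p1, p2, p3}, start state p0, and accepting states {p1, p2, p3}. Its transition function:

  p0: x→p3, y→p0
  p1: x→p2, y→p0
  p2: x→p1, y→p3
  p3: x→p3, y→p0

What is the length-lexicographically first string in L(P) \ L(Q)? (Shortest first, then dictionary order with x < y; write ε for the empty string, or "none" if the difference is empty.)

The string xxy is accepted by P but not by Q.
No shorter string lies in the difference, and xxy is the lexicographically first length-3 string in L(P) \ L(Q).

xxy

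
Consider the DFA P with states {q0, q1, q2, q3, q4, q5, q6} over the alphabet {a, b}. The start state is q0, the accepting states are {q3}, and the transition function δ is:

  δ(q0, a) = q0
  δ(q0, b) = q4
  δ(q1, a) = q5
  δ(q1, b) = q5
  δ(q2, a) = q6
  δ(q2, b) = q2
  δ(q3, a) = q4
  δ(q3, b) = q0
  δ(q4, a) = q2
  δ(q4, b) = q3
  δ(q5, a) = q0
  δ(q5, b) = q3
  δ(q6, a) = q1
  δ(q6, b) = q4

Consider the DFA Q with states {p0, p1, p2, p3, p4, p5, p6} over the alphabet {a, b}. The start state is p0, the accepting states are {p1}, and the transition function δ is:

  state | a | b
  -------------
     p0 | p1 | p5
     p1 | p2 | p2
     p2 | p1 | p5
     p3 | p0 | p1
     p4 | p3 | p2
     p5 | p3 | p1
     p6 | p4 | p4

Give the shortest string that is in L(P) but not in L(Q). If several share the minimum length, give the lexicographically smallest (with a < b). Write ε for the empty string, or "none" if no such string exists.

abb

The string abb is accepted by P but not by Q.
No shorter string lies in the difference, and abb is the lexicographically first length-3 string in L(P) \ L(Q).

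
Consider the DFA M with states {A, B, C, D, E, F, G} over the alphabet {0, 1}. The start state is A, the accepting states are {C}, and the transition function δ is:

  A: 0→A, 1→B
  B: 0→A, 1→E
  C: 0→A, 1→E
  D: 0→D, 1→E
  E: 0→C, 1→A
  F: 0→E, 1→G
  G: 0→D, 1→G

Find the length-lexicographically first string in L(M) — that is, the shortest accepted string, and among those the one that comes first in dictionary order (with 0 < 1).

110

A breadth-first search from A reaches an accepting state first via the path A → B → E → C on input 110.
No string of length < 3 is accepted (BFS exhausts all shorter strings without reaching an accepting state), and 110 is the lexicographically least accepting string of length 3.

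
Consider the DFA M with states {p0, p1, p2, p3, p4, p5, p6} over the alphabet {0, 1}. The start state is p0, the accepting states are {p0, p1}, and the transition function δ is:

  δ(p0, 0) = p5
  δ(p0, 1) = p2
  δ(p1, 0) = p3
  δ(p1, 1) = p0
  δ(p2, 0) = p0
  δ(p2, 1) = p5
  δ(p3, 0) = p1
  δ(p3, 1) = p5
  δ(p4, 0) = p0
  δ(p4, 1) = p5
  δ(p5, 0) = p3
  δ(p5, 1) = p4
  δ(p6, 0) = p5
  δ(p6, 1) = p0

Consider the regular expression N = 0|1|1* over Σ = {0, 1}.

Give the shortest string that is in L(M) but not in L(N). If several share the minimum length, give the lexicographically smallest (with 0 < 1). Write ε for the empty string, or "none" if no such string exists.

The string 10 is accepted by M but not by N.
No shorter string lies in the difference, and 10 is the lexicographically first length-2 string in L(M) \ L(N).

10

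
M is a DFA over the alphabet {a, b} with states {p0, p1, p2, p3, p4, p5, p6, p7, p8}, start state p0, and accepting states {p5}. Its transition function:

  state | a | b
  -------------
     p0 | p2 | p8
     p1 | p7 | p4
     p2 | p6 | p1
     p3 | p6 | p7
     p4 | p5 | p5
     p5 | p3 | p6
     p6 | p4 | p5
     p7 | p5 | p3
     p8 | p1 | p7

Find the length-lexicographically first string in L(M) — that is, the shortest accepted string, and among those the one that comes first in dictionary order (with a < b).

aab

A breadth-first search from p0 reaches an accepting state first via the path p0 → p2 → p6 → p5 on input aab.
No string of length < 3 is accepted (BFS exhausts all shorter strings without reaching an accepting state), and aab is the lexicographically least accepting string of length 3.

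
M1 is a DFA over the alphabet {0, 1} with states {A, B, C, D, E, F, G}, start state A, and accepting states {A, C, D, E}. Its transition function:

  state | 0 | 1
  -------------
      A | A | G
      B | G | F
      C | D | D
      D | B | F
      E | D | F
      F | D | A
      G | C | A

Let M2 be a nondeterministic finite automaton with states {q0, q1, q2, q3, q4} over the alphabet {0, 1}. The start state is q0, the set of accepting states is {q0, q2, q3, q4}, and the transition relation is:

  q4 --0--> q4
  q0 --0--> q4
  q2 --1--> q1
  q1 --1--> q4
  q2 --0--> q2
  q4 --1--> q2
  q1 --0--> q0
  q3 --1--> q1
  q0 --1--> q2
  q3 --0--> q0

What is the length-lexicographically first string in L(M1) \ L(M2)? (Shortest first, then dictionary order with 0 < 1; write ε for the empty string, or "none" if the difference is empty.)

The string 11 is accepted by M1 but not by M2.
No shorter string lies in the difference, and 11 is the lexicographically first length-2 string in L(M1) \ L(M2).

11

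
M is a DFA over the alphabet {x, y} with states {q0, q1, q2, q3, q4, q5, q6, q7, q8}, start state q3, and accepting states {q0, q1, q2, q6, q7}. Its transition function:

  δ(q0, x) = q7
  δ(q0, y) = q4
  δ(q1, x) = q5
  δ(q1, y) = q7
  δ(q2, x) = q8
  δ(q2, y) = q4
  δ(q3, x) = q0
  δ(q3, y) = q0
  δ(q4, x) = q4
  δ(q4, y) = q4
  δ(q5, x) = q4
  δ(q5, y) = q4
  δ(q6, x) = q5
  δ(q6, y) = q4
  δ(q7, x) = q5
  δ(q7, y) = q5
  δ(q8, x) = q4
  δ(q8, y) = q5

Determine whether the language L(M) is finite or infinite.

The useful states (reachable from q3 and able to reach an accepting state) are {q0, q3, q7}.
Restricted to these states the transition graph has no cycle, so every accepting path has bounded length and L is finite.

finite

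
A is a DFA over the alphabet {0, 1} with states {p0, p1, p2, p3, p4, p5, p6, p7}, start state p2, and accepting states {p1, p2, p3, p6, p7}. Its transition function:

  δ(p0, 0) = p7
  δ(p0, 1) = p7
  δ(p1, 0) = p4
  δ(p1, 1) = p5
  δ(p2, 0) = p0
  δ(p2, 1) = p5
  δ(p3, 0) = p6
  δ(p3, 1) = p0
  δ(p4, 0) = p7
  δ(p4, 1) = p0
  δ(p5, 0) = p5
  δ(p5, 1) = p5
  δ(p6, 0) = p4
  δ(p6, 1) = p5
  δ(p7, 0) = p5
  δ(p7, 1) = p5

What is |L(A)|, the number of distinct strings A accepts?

3

The useful subgraph on states {p0, p2, p7} is acyclic, so L(A) is finite; the longest accepting path visits 3 useful states, giving maximum string length 2.
Counting accepting paths from p2 by length: 1 of length 0, 2 of length 2. Total 3.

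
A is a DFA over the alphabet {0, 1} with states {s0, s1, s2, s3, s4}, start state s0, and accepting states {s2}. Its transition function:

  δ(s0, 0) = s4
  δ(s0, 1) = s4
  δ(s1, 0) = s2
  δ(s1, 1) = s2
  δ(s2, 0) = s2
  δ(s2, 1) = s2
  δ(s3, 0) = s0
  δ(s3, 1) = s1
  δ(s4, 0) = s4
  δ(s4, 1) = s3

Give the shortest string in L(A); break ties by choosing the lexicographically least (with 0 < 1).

0110

A breadth-first search from s0 reaches an accepting state first via the path s0 → s4 → s3 → s1 → s2 on input 0110.
No string of length < 4 is accepted (BFS exhausts all shorter strings without reaching an accepting state), and 0110 is the lexicographically least accepting string of length 4.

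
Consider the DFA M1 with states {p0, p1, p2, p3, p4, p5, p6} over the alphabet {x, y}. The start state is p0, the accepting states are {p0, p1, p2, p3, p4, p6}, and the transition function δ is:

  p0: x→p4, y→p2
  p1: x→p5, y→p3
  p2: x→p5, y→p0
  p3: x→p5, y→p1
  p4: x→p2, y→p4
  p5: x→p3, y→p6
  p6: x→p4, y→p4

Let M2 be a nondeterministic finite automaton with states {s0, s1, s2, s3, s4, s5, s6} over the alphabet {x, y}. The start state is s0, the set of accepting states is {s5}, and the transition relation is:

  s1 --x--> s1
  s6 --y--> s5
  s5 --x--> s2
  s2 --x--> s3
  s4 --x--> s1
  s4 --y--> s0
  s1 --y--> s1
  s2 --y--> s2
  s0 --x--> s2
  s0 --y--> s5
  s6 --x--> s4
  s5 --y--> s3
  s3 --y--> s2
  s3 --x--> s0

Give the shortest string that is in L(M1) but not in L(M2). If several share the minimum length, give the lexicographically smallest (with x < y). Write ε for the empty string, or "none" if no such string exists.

ε

The empty string ε is accepted by M1 but not by M2.
Since ε is the unique shortest string, it is the required witness.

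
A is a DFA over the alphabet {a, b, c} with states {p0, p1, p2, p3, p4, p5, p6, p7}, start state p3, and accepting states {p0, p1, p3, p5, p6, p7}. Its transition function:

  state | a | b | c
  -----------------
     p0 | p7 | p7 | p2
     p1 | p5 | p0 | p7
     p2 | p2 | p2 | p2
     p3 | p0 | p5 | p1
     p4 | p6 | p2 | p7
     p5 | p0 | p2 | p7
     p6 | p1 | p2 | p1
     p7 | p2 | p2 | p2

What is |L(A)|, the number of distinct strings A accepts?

The useful subgraph on states {p0, p1, p3, p5, p7} is acyclic, so L(A) is finite; the longest accepting path visits 5 useful states, giving maximum string length 4.
Counting accepting paths from p3 by length: 1 of length 0, 3 of length 1, 7 of length 2, 6 of length 3, 2 of length 4. Total 19.

19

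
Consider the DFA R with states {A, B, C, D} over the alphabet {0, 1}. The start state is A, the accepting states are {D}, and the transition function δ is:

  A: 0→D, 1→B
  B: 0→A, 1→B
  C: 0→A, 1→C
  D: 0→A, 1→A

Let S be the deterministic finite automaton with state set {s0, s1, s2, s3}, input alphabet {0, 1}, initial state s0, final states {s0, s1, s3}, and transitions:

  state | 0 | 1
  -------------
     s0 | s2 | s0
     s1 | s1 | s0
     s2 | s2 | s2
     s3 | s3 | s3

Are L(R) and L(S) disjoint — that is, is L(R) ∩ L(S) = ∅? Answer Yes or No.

Exploring the product automaton R × S from the start pair (A, s0), following both machines on each input symbol, reaches 5 state pairs: (A, s0), (D, s2), (B, s0), (A, s2), (B, s2).
R accepts in {D} and S accepts in {s0, s1, s3}; no reachable pair has both components accepting, so no string drives both machines to acceptance simultaneously and L(R) ∩ L(S) = ∅.
So no string is accepted by both, and the intersection is empty.

Yes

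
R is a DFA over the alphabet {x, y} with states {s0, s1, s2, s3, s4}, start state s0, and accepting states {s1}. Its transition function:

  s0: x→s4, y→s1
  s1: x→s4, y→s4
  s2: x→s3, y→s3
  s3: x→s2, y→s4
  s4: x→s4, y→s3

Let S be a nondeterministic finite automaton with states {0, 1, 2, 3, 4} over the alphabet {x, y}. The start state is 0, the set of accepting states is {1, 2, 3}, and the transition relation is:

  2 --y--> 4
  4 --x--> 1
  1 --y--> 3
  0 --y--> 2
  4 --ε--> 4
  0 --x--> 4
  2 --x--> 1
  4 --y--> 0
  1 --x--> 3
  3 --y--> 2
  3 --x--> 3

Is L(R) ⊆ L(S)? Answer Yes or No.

Yes

Exploring the product automaton R × S from the start pair (s0, 0), following both machines on each input symbol, reaches 15 state pairs: (s0, 0), (s4, 4), (s1, 2), (s4, 1), (s3, 0), (s4, 3), (s3, 3), (s2, 4), (s4, 2), (s3, 2), (s2, 3), (s3, 1), (s3, 4), (s2, 1), (s4, 0).
R accepts in {s1} and S accepts in {1, 2, 3}. The reachable pairs whose R-component is accepting are (s1, 2); in each of them the S-component is accepting too, so the product for L(R) \ L(S) (R-component accepting, S-component rejecting) has no reachable accepting pair and the difference is empty.
Hence every string in L(R) is also in L(S).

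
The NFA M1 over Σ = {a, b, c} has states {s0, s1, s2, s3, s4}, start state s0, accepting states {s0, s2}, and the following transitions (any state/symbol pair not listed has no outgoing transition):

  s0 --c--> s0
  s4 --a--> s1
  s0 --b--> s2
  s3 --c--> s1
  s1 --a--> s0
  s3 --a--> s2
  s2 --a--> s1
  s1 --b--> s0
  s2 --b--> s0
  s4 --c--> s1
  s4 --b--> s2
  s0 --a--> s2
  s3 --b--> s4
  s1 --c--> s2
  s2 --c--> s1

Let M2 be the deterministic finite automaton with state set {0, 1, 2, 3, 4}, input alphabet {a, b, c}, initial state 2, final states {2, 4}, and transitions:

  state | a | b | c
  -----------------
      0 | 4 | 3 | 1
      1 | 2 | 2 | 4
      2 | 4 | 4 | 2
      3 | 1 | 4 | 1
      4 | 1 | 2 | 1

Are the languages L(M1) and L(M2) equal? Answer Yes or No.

Exploring the product automaton M1 × M2 from the start pair (s0, 2), following both machines on each input symbol, reaches 3 state pairs: (s0, 2), (s2, 4), (s1, 1).
M1 accepts in {s0, s2} and M2 accepts in {2, 4}. In every reachable pair the two components are either both accepting — (s0, 2), (s2, 4) — or both non-accepting, so no string is accepted by exactly one of the machines: L(M1) \ L(M2) and L(M2) \ L(M1) are both empty.
Hence every string is accepted by M1 iff it is accepted by M2, and the two languages coincide.

Yes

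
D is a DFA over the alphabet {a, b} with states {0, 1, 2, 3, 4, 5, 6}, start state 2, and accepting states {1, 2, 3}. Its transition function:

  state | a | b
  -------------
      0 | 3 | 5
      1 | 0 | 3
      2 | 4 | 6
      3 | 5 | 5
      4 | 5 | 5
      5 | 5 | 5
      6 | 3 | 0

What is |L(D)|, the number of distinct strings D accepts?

3

The useful subgraph on states {0, 2, 3, 6} is acyclic, so L(D) is finite; the longest accepting path visits 4 useful states, giving maximum string length 3.
Counting accepting paths from 2 by length: 1 of length 0, 1 of length 2, 1 of length 3. Total 3.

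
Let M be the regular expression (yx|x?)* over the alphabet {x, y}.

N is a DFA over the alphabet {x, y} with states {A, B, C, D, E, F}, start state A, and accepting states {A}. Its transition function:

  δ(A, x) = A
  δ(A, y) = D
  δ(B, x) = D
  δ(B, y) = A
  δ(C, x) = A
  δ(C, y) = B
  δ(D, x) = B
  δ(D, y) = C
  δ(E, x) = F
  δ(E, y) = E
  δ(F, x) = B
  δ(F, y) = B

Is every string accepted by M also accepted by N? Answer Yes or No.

No

The string yx is in L(M) but not in L(N).
So L(M) ⊄ L(N).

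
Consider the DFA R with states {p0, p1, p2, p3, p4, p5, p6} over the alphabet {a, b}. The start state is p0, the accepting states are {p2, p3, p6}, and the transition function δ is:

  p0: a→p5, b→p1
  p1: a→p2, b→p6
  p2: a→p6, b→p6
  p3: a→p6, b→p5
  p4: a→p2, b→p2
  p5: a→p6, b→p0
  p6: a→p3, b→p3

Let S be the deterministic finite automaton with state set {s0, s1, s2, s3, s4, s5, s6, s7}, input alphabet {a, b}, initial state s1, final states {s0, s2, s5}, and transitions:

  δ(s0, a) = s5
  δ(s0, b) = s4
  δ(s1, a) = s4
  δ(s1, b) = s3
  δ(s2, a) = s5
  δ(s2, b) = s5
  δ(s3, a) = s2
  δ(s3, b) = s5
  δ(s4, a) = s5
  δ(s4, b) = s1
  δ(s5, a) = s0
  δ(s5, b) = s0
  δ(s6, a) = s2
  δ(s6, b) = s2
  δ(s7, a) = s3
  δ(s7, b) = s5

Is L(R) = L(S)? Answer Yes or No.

Yes

Exploring the product automaton R × S from the start pair (p0, s1), following both machines on each input symbol, reaches 6 state pairs: (p0, s1), (p5, s4), (p1, s3), (p6, s5), (p2, s2), (p3, s0).
R accepts in {p2, p3, p6} and S accepts in {s0, s2, s5}. In every reachable pair the two components are either both accepting — (p6, s5), (p2, s2), (p3, s0) — or both non-accepting, so no string is accepted by exactly one of the machines: L(R) \ L(S) and L(S) \ L(R) are both empty.
Hence every string is accepted by R iff it is accepted by S, and the two languages coincide.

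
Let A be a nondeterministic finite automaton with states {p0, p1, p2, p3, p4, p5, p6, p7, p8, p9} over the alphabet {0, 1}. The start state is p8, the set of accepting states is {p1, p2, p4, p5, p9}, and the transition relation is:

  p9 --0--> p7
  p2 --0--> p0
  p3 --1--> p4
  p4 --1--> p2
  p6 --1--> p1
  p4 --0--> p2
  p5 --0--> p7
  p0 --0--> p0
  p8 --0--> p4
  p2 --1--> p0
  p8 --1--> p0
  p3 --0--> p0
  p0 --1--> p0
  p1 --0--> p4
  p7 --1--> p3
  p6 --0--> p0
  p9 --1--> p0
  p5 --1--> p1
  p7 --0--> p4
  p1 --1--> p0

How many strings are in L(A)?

The useful subgraph on states {p2, p4, p8} is acyclic, so L(A) is finite; the longest accepting path visits 3 useful states, giving maximum string length 2.
Counting accepting paths from p8 by length: 1 of length 1, 2 of length 2. Total 3.

3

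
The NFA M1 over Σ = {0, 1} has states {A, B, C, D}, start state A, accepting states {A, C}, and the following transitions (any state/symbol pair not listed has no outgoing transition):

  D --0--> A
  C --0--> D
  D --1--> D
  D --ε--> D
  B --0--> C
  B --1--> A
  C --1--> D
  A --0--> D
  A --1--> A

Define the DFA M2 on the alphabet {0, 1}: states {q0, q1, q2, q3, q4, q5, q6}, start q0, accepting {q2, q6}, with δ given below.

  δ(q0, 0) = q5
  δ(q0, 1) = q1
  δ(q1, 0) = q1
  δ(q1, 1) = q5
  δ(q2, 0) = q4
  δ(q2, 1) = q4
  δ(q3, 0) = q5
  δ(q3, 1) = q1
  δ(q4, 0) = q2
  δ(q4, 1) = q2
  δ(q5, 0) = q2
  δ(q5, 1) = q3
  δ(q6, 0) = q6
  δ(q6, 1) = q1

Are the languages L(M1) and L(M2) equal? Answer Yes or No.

The empty string ε is accepted by M1 but rejected by M2.
So L(M1) ≠ L(M2).

No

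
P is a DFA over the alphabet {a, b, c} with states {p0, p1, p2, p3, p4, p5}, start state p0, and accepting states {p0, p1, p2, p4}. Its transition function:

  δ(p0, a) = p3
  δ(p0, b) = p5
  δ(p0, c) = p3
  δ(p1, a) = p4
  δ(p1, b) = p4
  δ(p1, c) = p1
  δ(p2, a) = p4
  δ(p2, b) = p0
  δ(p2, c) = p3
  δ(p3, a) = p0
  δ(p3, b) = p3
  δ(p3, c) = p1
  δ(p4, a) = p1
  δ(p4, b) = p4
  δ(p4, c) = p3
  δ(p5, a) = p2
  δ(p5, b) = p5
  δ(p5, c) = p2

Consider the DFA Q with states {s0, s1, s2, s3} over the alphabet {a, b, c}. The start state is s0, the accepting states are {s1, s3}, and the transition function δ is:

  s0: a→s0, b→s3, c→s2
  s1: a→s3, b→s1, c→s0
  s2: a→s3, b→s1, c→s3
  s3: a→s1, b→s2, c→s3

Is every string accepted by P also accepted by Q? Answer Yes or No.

The empty string ε is in L(P) but not in L(Q).
So L(P) ⊄ L(Q).

No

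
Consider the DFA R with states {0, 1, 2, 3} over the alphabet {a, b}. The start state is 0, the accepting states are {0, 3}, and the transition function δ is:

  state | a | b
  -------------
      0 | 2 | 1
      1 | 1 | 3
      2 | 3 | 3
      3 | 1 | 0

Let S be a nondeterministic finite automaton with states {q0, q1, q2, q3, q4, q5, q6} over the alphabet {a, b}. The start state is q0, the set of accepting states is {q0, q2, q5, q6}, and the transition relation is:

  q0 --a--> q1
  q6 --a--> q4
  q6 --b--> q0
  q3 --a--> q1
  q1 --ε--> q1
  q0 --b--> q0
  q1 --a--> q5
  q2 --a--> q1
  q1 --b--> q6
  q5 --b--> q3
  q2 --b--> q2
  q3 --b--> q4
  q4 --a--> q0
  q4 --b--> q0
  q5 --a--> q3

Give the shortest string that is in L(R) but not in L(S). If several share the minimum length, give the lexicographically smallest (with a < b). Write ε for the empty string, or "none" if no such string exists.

The string aab is accepted by R but not by S.
No shorter string lies in the difference, and aab is the lexicographically first length-3 string in L(R) \ L(S).

aab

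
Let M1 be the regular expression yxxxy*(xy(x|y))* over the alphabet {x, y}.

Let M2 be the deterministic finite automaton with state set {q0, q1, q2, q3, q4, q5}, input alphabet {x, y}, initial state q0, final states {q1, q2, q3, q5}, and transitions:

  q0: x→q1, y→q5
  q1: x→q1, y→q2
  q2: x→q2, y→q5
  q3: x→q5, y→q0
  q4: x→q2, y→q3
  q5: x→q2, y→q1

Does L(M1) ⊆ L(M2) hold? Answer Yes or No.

Converting the expression M1 to a DFA (subset construction, then merging equivalent states) gives the minimal DFA with states {r0, r1, r2, r3, r4, r5, r6, r7, r8}, start state r0, accepting states {r5, r8} and transitions r0: x→r1, y→r2; r1: x→r1, y→r1; r2: x→r3, y→r1; r3: x→r4, y→r1; r4: x→r5, y→r1; r5: x→r6, y→r5; r6: x→r1, y→r7; r7: x→r8, y→r8; r8: x→r6, y→r1.
Exploring the product automaton M1 × M2 from the start pair (r0, q0), following both machines on each input symbol, reaches 17 state pairs: (r0, q0), (r1, q1), (r2, q5), (r1, q2), (r3, q2), (r1, q5), (r4, q2), (r5, q2), (r6, q2), (r5, q5), (r7, q5), (r5, q1), (r8, q2), (r8, q1), (r6, q1), (r7, q2), (r8, q5).
M1 accepts in {r5, r8} and M2 accepts in {q1, q2, q3, q5}. The reachable pairs whose M1-component is accepting are (r5, q2), (r5, q5), (r5, q1), (r8, q2), (r8, q1), (r8, q5); in each of them the M2-component is accepting too, so the product for L(M1) \ L(M2) (M1-component accepting, M2-component rejecting) has no reachable accepting pair and the difference is empty.
Hence every string in L(M1) is also in L(M2).

Yes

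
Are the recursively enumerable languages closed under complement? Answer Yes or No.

If both L and its complement were r.e., running the two recognisers in parallel would decide L, so L would be recursive; but there are r.e. languages that are not recursive (e.g. the halting problem), and their complements are therefore not r.e.

No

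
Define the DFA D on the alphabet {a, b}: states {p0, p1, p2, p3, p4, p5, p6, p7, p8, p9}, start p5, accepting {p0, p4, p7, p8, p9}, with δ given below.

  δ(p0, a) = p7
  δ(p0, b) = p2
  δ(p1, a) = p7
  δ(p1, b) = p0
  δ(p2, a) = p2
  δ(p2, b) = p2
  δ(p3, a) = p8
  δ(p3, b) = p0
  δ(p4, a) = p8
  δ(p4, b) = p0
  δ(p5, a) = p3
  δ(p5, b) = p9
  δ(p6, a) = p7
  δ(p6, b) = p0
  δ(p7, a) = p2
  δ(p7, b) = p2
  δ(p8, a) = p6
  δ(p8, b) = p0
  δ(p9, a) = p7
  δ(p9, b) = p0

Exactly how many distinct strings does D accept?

The useful subgraph on states {p0, p3, p5, p6, p7, p8, p9} is acyclic, so L(D) is finite; the longest accepting path visits 6 useful states, giving maximum string length 5.
Counting accepting paths from p5 by length: 1 of length 1, 4 of length 2, 3 of length 3, 3 of length 4, 1 of length 5. Total 12.

12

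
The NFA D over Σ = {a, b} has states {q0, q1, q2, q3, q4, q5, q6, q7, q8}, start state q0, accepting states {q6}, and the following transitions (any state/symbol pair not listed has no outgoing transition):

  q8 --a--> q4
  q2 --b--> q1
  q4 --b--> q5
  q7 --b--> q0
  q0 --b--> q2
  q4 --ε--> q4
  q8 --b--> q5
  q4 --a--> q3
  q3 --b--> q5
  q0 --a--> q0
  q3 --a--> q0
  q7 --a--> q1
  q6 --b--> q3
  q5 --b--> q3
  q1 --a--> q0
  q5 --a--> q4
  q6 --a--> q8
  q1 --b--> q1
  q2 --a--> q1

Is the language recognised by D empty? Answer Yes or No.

The states reachable from the start state are {q0, q1, q2}.
None of the accepting states {q6} is reachable, so no string is accepted and L(D) = ∅.

Yes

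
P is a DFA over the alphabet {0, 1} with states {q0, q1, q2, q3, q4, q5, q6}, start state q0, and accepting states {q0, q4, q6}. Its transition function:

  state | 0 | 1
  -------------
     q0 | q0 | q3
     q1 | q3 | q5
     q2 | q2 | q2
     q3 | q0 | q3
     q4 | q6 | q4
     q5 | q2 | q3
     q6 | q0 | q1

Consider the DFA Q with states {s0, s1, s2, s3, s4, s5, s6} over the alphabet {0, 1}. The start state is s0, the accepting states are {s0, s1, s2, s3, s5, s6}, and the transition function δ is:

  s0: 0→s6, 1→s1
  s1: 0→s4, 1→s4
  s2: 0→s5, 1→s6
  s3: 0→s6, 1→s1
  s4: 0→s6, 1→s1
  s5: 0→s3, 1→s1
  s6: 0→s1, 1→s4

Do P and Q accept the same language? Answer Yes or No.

No

The string 10 is accepted by P but rejected by Q.
So L(P) ≠ L(Q).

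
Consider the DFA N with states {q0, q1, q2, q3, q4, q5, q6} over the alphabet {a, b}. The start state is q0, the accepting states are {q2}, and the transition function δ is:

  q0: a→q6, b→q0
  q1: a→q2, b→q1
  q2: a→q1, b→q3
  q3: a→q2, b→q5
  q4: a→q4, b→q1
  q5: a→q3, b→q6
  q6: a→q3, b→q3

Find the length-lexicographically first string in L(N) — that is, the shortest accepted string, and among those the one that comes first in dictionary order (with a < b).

A breadth-first search from q0 reaches an accepting state first via the path q0 → q6 → q3 → q2 on input aaa.
No string of length < 3 is accepted (BFS exhausts all shorter strings without reaching an accepting state), and aaa is the lexicographically least accepting string of length 3.

aaa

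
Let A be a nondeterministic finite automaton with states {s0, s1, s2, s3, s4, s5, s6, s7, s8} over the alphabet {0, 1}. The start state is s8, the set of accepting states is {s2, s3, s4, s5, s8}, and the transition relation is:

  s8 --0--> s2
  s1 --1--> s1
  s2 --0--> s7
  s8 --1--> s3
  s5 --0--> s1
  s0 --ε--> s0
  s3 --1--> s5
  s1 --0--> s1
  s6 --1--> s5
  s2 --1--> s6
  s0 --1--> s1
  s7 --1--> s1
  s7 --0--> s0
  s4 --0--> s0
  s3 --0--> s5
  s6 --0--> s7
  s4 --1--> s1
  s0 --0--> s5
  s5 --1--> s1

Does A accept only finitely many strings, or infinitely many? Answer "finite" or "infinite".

The useful states (reachable from s8 and able to reach an accepting state) are {s0, s2, s3, s5, s6, s7, s8}.
Restricted to these states the transition graph has no cycle, so every accepting path has bounded length and L is finite.

finite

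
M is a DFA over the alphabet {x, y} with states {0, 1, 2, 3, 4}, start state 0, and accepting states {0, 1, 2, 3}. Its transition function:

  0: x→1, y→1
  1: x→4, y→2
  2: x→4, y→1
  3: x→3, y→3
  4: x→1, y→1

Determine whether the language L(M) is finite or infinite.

infinite

State 1 is reachable from the start and can reach an accepting state, and it lies on the cycle 1 → 2 → 1.
Traversing that cycle any number of times yields accepted strings of unbounded length, so the language is infinite.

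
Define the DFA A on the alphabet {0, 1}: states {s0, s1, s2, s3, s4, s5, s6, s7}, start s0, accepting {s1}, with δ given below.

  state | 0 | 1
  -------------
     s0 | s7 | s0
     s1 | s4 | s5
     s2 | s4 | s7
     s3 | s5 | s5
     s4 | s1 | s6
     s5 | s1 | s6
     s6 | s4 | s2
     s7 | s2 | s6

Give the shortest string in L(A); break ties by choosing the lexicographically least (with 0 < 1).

0000

A breadth-first search from s0 reaches an accepting state first via the path s0 → s7 → s2 → s4 → s1 on input 0000.
No string of length < 4 is accepted (BFS exhausts all shorter strings without reaching an accepting state), and 0000 is the lexicographically least accepting string of length 4.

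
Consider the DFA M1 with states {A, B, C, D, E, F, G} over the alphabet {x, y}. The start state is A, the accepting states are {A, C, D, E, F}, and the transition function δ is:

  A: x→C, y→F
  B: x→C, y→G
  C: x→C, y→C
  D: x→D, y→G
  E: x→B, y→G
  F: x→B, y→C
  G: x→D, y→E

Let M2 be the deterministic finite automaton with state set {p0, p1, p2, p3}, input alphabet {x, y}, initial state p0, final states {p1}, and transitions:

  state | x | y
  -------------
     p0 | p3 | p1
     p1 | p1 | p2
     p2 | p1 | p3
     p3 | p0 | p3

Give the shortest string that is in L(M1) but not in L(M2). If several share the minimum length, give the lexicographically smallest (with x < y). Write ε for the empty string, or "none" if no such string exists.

The empty string ε is accepted by M1 but not by M2.
Since ε is the unique shortest string, it is the required witness.

ε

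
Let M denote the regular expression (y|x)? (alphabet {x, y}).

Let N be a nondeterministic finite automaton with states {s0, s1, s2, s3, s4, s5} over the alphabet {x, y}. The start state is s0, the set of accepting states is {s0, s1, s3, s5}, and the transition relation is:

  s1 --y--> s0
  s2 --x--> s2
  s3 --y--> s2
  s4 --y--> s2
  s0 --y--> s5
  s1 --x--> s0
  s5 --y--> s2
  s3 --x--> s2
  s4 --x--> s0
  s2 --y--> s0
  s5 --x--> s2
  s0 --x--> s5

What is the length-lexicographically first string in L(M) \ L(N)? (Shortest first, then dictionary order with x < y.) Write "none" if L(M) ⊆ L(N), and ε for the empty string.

none

Converting the expression M to a DFA (subset construction, then merging equivalent states) gives the minimal DFA with states {m0, m1, m2}, start state m0, accepting states {m0, m1} and transitions m0: x→m1, y→m1; m1: x→m2, y→m2; m2: x→m2, y→m2.
Exploring the product automaton M × N from the start pair (m0, s0), following both machines on each input symbol, reaches 5 state pairs: (m0, s0), (m1, s5), (m2, s2), (m2, s0), (m2, s5).
M accepts in {m0, m1} and N accepts in {s0, s1, s3, s5}. The reachable pairs whose M-component is accepting are (m0, s0), (m1, s5); in each of them the N-component is accepting too, so the product for L(M) \ L(N) (M-component accepting, N-component rejecting) has no reachable accepting pair and the difference is empty.
So every string accepted by M is also accepted by N: L(M) \ L(N) = ∅ and there is no such string.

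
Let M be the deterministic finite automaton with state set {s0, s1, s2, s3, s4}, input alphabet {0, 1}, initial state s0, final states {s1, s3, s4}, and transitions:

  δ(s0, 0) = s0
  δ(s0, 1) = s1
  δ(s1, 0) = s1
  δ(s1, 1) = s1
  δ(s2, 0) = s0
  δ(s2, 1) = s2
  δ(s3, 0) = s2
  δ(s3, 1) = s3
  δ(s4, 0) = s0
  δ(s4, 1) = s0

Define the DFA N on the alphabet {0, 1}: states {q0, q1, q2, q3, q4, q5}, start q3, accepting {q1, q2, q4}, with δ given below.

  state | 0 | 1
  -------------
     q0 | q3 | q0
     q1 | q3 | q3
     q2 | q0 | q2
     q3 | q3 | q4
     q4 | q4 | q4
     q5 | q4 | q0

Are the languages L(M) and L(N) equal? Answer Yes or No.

Yes

Exploring the product automaton M × N from the start pair (s0, q3), following both machines on each input symbol, reaches 2 state pairs: (s0, q3), (s1, q4).
M accepts in {s1, s3, s4} and N accepts in {q1, q2, q4}. In every reachable pair the two components are either both accepting — (s1, q4) — or both non-accepting, so no string is accepted by exactly one of the machines: L(M) \ L(N) and L(N) \ L(M) are both empty.
Hence every string is accepted by M iff it is accepted by N, and the two languages coincide.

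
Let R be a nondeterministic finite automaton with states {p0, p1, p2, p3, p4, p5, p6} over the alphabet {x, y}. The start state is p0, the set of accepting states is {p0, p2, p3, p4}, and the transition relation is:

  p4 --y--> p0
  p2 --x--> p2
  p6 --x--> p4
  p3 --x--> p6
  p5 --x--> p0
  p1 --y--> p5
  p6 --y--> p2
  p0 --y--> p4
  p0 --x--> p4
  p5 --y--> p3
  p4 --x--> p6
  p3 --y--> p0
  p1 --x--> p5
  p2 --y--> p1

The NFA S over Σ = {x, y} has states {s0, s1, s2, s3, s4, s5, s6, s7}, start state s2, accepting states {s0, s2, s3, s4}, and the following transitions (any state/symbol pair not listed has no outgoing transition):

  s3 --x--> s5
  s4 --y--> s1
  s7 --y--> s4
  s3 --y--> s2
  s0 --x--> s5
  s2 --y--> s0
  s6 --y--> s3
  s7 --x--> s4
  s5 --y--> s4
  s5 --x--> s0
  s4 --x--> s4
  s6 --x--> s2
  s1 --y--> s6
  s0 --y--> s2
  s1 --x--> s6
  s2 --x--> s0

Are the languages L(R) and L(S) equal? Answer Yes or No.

Exploring the product automaton R × S from the start pair (p0, s2), following both machines on each input symbol, reaches 7 state pairs: (p0, s2), (p4, s0), (p6, s5), (p2, s4), (p1, s1), (p5, s6), (p3, s3).
R accepts in {p0, p2, p3, p4} and S accepts in {s0, s2, s3, s4}. In every reachable pair the two components are either both accepting — (p0, s2), (p4, s0), (p2, s4), (p3, s3) — or both non-accepting, so no string is accepted by exactly one of the machines: L(R) \ L(S) and L(S) \ L(R) are both empty.
Hence every string is accepted by R iff it is accepted by S, and the two languages coincide.

Yes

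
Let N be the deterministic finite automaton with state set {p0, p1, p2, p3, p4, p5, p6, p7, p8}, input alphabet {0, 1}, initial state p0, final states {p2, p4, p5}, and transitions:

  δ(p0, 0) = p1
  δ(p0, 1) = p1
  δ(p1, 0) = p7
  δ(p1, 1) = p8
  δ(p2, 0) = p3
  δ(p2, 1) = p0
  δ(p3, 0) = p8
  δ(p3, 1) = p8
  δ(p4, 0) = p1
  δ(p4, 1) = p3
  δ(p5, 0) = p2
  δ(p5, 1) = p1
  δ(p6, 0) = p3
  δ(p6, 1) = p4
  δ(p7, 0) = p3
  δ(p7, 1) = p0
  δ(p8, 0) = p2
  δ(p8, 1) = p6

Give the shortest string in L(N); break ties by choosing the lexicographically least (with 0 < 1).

A breadth-first search from p0 reaches an accepting state first via the path p0 → p1 → p8 → p2 on input 010.
No string of length < 3 is accepted (BFS exhausts all shorter strings without reaching an accepting state), and 010 is the lexicographically least accepting string of length 3.

010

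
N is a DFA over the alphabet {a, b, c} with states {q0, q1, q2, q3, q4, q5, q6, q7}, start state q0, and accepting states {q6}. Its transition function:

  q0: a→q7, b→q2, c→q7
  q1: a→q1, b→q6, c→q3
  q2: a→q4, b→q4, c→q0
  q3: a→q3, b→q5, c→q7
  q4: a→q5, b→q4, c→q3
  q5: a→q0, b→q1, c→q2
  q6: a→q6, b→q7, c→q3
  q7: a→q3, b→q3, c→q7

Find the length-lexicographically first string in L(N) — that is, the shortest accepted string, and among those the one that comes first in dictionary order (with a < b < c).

aabbb

A breadth-first search from q0 reaches an accepting state first via the path q0 → q7 → q3 → q5 → q1 → q6 on input aabbb.
No string of length < 5 is accepted (BFS exhausts all shorter strings without reaching an accepting state), and aabbb is the lexicographically least accepting string of length 5.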